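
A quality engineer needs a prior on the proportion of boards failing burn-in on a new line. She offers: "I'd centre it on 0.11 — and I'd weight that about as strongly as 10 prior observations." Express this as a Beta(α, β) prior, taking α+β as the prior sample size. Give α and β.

Under the effective-sample-size interpretation, Beta(α, β) has prior mean α/(α+β) and prior sample size α+β.
So α+β = 10 and α/(α+β) = 0.11, giving α = 0.11·10 = 1.1 and β = 10 − 1.1 = 8.9.

α = 1.1, β = 8.9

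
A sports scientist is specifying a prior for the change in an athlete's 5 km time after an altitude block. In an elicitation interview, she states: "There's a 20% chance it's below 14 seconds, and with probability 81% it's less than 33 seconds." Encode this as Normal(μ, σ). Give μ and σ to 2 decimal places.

The p-quantile of Normal(μ,σ) is μ + z_p·σ, with z_{0.2} = -0.8416 and z_{0.81} = 0.8779.
Eliminate σ: μ = (z₂·x₁ − z₁·x₂)/(z₂ − z₁) = (0.8779·14 − (-0.8416)·33)/1.72 = 23.30.
Then σ = (x₂ − x₁)/(z₂ − z₁) = (33 − 14)/1.72 = 11.05.

μ = 23.30, σ = 11.05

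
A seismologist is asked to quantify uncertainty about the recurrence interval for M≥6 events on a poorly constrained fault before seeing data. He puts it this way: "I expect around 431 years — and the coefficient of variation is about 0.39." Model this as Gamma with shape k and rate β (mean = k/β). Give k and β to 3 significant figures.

k ≈ 6.57, β ≈ 0.0153

For Gamma(k, rate β): mean = k/β, variance = k/β², so CV = 1/√k.
CV = 0.39, hence k = 1/CV² = 6.57.
Then β = k/mean = 6.57/431 = 0.0153.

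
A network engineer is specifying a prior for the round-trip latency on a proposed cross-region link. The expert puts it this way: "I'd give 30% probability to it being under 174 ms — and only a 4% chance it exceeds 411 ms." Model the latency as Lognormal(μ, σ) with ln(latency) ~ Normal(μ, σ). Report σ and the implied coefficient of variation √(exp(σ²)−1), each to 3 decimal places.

If T ~ Lognormal(μ,σ) then ln T ~ Normal(μ,σ), so the p-quantile of ln T is μ + z_p·σ.
ln(174) = 5.159 and ln(411) = 6.019; z_{0.3} = -0.5244, z_{0.96} = 1.751.
σ = (6.019 − 5.159)/(1.751 − (-0.5244)) = 0.378.
μ = 5.159 − (-0.5244)·0.378 = 5.357.
CV = √(exp(σ²)−1) = √(exp(0.1427)−1) = 0.392.

σ ≈ 0.378, CV ≈ 0.392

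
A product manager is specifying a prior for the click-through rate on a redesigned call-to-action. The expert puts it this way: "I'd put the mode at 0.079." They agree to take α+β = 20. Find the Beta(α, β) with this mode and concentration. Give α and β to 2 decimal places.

For α,β > 1 the Beta mode is (α−1)/(α+β−2). With α+β = 20, the mode is (α−1)/18.
Set (α−1)/18 = 0.079 → α = 1 + 0.079·18 = 2.42.
β = 20 − α = 17.58.

α = 2.42, β = 17.58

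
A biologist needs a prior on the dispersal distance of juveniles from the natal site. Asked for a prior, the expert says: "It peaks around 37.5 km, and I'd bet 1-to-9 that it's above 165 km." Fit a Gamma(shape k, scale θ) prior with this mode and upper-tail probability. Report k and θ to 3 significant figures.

Gamma(k,θ) with k>1 has mode (k−1)θ, so θ = 37.5/(k−1).
Need P(X < 165) = 0.9 with θ tied to k this way. Start at k = 2, θ = 37.5: P(X<165) ≈ 0.934.
Too high — lower k to spread out. Iterating converges to k ≈ 1.82.
Then θ = 37.5/(1.82−1) ≈ 45.5.

k ≈ 1.82, θ ≈ 45.5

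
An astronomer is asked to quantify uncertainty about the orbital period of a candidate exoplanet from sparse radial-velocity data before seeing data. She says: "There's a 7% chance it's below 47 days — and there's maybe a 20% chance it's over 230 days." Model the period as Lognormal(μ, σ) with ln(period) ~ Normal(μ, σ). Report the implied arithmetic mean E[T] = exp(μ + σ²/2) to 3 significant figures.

E[T] ≈ 163 days

If T ~ Lognormal(μ,σ) then ln T ~ Normal(μ,σ), so the p-quantile of ln T is μ + z_p·σ.
ln(47) = 3.85 and ln(230) = 5.438; z_{0.07} = -1.476, z_{0.8} = 0.8416.
σ = (5.438 − 3.85)/(0.8416 − (-1.476)) = 0.685.
μ = 3.85 − (-1.476)·0.685 = 4.861.
E[T] = exp(μ + σ²/2) = exp(4.861 + 0.2348) = 163 days.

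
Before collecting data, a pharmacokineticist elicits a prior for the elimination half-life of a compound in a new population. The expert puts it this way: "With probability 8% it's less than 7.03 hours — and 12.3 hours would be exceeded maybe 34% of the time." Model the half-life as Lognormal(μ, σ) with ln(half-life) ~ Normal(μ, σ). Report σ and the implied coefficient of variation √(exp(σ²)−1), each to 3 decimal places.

If T ~ Lognormal(μ,σ) then ln T ~ Normal(μ,σ), so the p-quantile of ln T is μ + z_p·σ.
ln(7.03) = 1.95 and ln(12.3) = 2.51; z_{0.08} = -1.405, z_{0.66} = 0.4125.
σ = (2.51 − 1.95)/(0.4125 − (-1.405)) = 0.308.
μ = 1.95 − (-1.405)·0.308 = 2.383.
CV = √(exp(σ²)−1) = √(exp(0.0947)−1) = 0.315.

σ ≈ 0.308, CV ≈ 0.315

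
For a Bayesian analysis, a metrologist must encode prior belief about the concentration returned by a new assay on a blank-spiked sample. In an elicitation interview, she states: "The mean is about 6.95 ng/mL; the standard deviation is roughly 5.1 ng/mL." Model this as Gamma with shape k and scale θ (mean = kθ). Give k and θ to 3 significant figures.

For Gamma(k, scale θ): mean = kθ, variance = kθ², so CV = 1/√k.
CV = SD/mean = 5.1/6.95 = 0.7338, hence k = 1/CV² = 1.86.
Then θ = mean/k = 6.95/1.86 = 3.74.

k ≈ 1.86, θ ≈ 3.74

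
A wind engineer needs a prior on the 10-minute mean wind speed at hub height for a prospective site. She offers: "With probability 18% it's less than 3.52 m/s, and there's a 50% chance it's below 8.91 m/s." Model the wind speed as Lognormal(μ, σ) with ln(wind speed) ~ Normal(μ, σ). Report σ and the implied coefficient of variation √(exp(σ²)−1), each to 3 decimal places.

If T ~ Lognormal(μ,σ) then ln T ~ Normal(μ,σ), so the p-quantile of ln T is μ + z_p·σ.
ln(3.52) = 1.258 and ln(8.91) = 2.187; z_{0.18} = -0.9154, z_{0.5} = 0.
σ = (2.187 − 1.258)/(0 − (-0.9154)) = 1.015.
μ = 1.258 − (-0.9154)·1.015 = 2.187.
CV = √(exp(σ²)−1) = √(exp(1.0294)−1) = 1.341.

σ ≈ 1.015, CV ≈ 1.341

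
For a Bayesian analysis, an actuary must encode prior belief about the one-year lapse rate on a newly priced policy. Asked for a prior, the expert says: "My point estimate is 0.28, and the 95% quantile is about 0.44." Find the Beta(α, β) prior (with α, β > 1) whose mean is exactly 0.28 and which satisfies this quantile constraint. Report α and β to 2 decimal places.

With mean 0.28 fixed, write α = 0.28s, β = 0.72s where s = α+β.
Need P(θ < 0.44) = 0.95 under Beta(0.28s, 0.72s). Normal approximation: (q−m)/√(m(1−m)/s) ≈ z_{0.95} = 1.64, so s ≈ 0.28·0.72·(1.64)²/(0.44−0.28)² = 21.3.
At s = 21.3: P(θ<0.44) ≈ 0.942. Adjusting to match 0.95 gives s ≈ 23.41.
So α = 0.28·23.41 ≈ 6.55, β = 0.72·23.41 ≈ 16.85.

α ≈ 6.55, β ≈ 16.85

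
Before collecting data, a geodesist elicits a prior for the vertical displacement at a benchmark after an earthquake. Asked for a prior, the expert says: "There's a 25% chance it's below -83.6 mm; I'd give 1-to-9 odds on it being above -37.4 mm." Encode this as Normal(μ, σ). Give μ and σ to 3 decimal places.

μ = -67.669, σ = 23.619

For Normal(μ,σ), the p-quantile is μ + z_p·σ. Here z_{0.25} = -0.6745, z_{0.9} = 1.282.
So -83.6 = μ − 0.6745σ and -37.4 = μ + 1.282σ.
Subtracting: σ = (-37.4 − -83.6)/(1.282 − (-0.6745)) = 23.619.
Then μ = -83.6 − (-0.6745)·23.619 = -67.669.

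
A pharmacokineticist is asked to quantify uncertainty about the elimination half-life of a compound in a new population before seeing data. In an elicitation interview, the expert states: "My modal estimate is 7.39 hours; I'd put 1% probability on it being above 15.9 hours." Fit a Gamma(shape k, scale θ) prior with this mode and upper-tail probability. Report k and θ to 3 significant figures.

k ≈ 9.25, θ ≈ 0.896

Gamma(k,θ) with k>1 has mode (k−1)θ, so θ = 7.39/(k−1).
Need P(X < 15.9) = 0.99 with θ tied to k this way. Start at k = 2, θ = 7.39: P(X<15.9) ≈ 0.633.
Too low — raise k to concentrate. Iterating converges to k ≈ 9.25.
Then θ = 7.39/(9.25−1) ≈ 0.896.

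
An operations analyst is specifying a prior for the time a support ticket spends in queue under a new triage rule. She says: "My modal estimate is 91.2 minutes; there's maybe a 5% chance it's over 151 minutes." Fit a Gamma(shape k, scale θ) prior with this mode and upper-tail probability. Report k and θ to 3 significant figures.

Gamma(k,θ) with k>1 has mode (k−1)θ, so θ = 91.2/(k−1).
Need P(X < 151) = 0.95 with θ tied to k this way. Start at k = 2, θ = 91.2: P(X<151) ≈ 0.493.
Too low — raise k to concentrate. Iterating converges to k ≈ 12.
Then θ = 91.2/(12−1) ≈ 8.3.

k ≈ 12, θ ≈ 8.3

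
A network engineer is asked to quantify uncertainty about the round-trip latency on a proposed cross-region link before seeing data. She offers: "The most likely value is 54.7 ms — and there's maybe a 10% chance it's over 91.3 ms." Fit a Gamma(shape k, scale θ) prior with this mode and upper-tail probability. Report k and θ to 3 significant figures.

k ≈ 8.2, θ ≈ 7.6

Gamma(k,θ) with k>1 has mode (k−1)θ, so θ = 54.7/(k−1).
Need P(X < 91.3) = 0.9 with θ tied to k this way. Start at k = 2, θ = 54.7: P(X<91.3) ≈ 0.497.
Too low — raise k to concentrate. Iterating converges to k ≈ 8.2.
Then θ = 54.7/(8.2−1) ≈ 7.6.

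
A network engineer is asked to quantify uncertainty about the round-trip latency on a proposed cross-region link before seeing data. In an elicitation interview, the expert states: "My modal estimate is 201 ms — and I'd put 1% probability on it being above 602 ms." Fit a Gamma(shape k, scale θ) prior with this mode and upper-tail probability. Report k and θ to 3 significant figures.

Gamma(k,θ) with k>1 has mode (k−1)θ, so θ = 201/(k−1).
Need P(X < 602) = 0.99 with θ tied to k this way. Start at k = 2, θ = 201: P(X<602) ≈ 0.800.
Too low — raise k to concentrate. Iterating converges to k ≈ 4.74.
Then θ = 201/(4.74−1) ≈ 53.7.

k ≈ 4.74, θ ≈ 53.7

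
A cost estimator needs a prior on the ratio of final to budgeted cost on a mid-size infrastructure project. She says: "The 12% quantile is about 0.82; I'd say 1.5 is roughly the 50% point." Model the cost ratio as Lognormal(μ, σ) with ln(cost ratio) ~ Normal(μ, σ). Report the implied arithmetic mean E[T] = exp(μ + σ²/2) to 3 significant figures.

E[T] ≈ 1.71

If T ~ Lognormal(μ,σ) then ln T ~ Normal(μ,σ), so the p-quantile of ln T is μ + z_p·σ.
ln(0.82) = -0.1985 and ln(1.5) = 0.4055; z_{0.12} = -1.175, z_{0.5} = 0.
σ = (0.4055 − -0.1985)/(0 − (-1.175)) = 0.514.
μ = -0.1985 − (-1.175)·0.514 = 0.405.
E[T] = exp(μ + σ²/2) = exp(0.405 + 0.1321) = 1.71.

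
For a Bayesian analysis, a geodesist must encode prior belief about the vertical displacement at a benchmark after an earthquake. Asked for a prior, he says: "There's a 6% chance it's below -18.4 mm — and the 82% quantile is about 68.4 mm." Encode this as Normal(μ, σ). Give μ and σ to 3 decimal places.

μ = 36.234, σ = 35.140

For Normal(μ,σ), the p-quantile is μ + z_p·σ. Here z_{0.06} = -1.555, z_{0.82} = 0.9154.
So -18.4 = μ − 1.555σ and 68.4 = μ + 0.9154σ.
Subtracting: σ = (68.4 − -18.4)/(0.9154 − (-1.555)) = 35.140.
Then μ = -18.4 − (-1.555)·35.140 = 36.234.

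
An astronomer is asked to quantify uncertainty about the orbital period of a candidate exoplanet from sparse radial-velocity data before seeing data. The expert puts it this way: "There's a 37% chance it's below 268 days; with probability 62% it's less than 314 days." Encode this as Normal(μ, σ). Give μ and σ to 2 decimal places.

The p-quantile of Normal(μ,σ) is μ + z_p·σ, with z_{0.37} = -0.3319 and z_{0.62} = 0.3055.
Eliminate σ: μ = (z₂·x₁ − z₁·x₂)/(z₂ − z₁) = (0.3055·268 − (-0.3319)·314)/0.6373 = 291.95.
Then σ = (x₂ − x₁)/(z₂ − z₁) = (314 − 268)/0.6373 = 72.18.

μ = 291.95, σ = 72.18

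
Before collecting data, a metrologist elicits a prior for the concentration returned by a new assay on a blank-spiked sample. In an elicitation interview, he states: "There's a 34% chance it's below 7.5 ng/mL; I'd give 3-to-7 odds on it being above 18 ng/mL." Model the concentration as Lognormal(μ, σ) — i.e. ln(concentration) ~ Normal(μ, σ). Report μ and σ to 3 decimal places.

If T ~ Lognormal(μ,σ) then ln T ~ Normal(μ,σ), so the p-quantile of ln T is μ + z_p·σ.
ln(7.5) = 2.015 and ln(18) = 2.89; z_{0.34} = -0.4125, z_{0.7} = 0.5244.
σ = (2.89 − 2.015)/(0.5244 − (-0.4125)) = 0.934.
μ = 2.015 − (-0.4125)·0.934 = 2.400.

μ ≈ 2.400, σ ≈ 0.934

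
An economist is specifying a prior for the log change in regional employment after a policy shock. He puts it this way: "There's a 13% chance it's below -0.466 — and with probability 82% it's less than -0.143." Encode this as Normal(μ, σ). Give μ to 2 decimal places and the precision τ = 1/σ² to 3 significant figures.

The p-quantile of Normal(μ,σ) is μ + z_p·σ, with z_{0.13} = -1.126 and z_{0.82} = 0.9154.
Eliminate σ: μ = (z₂·x₁ − z₁·x₂)/(z₂ − z₁) = (0.9154·-0.466 − (-1.126)·-0.143)/2.042 = -0.29.
Then σ = (x₂ − x₁)/(z₂ − z₁) = (-0.143 − -0.466)/2.042 = 0.16.
Precision τ = 1/σ² = 1/0.1582² = 40.

μ = -0.29, τ = 40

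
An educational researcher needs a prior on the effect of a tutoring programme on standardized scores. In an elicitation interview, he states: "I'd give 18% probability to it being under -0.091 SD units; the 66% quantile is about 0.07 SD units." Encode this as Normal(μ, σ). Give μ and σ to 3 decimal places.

μ = 0.020, σ = 0.121

For Normal(μ,σ), the p-quantile is μ + z_p·σ. Here z_{0.18} = -0.9154, z_{0.66} = 0.4125.
So -0.091 = μ − 0.9154σ and 0.07 = μ + 0.4125σ.
Subtracting: σ = (0.07 − -0.091)/(0.4125 − (-0.9154)) = 0.121.
Then μ = -0.091 − (-0.9154)·0.121 = 0.020.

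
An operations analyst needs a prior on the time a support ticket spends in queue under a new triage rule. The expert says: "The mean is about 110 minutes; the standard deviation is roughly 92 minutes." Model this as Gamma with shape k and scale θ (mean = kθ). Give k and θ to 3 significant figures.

For Gamma(k, scale θ): mean = kθ, variance = kθ², so CV = 1/√k.
CV = SD/mean = 92/110 = 0.8364, hence k = 1/CV² = 1.43.
Then θ = mean/k = 110/1.43 = 76.9.

k ≈ 1.43, θ ≈ 76.9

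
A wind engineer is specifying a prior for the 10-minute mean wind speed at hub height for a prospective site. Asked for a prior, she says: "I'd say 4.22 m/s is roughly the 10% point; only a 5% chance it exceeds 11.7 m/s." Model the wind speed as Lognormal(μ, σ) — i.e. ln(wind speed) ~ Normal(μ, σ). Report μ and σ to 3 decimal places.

If T ~ Lognormal(μ,σ) then ln T ~ Normal(μ,σ), so the p-quantile of ln T is μ + z_p·σ.
ln(4.22) = 1.44 and ln(11.7) = 2.46; z_{0.1} = -1.282, z_{0.95} = 1.645.
σ = (2.46 − 1.44)/(1.645 − (-1.282)) = 0.348.
μ = 1.44 − (-1.282)·0.348 = 1.886.

μ ≈ 1.886, σ ≈ 0.348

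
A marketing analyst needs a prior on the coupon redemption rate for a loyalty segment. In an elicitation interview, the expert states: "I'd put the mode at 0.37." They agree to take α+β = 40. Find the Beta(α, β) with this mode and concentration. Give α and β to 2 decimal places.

For α,β > 1 the Beta mode is (α−1)/(α+β−2). With α+β = 40, the mode is (α−1)/38.
Set (α−1)/38 = 0.37 → α = 1 + 0.37·38 = 15.06.
β = 40 − α = 24.94.

α = 15.06, β = 24.94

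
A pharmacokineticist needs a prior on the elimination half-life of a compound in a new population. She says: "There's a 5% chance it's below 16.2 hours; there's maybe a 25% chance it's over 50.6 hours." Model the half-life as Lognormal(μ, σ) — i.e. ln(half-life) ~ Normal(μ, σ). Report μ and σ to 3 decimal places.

μ ≈ 3.593, σ ≈ 0.491

If T ~ Lognormal(μ,σ) then ln T ~ Normal(μ,σ), so the p-quantile of ln T is μ + z_p·σ.
ln(16.2) = 2.785 and ln(50.6) = 3.924; z_{0.05} = -1.645, z_{0.75} = 0.6745.
σ = (3.924 − 2.785)/(0.6745 − (-1.645)) = 0.491.
μ = 2.785 − (-1.645)·0.491 = 3.593.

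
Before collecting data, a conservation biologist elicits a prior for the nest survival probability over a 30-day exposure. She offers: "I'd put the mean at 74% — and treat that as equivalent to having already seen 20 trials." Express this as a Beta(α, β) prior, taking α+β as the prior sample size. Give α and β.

α = 14.8, β = 5.2

Under the effective-sample-size interpretation, Beta(α, β) has prior mean α/(α+β) and prior sample size α+β.
So α+β = 20 and α/(α+β) = 0.74, giving α = 0.74·20 = 14.8 and β = 20 − 14.8 = 5.2.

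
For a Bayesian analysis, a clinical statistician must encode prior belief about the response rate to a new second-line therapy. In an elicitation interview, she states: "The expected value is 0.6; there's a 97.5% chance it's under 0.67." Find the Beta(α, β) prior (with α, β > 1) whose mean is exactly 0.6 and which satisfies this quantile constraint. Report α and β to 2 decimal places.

With mean 0.6 fixed, write α = 0.6s, β = 0.4s where s = α+β.
Need P(θ < 0.67) = 0.975 under Beta(0.6s, 0.4s). Normal approximation: (q−m)/√(m(1−m)/s) ≈ z_{0.975} = 1.96, so s ≈ 0.6·0.4·(1.96)²/(0.67−0.6)² = 188.2.
At s = 188.2: P(θ<0.67) ≈ 0.977. Adjusting to match 0.975 gives s ≈ 181.20.
So α = 0.6·181.20 ≈ 108.72, β = 0.4·181.20 ≈ 72.48.

α ≈ 108.72, β ≈ 72.48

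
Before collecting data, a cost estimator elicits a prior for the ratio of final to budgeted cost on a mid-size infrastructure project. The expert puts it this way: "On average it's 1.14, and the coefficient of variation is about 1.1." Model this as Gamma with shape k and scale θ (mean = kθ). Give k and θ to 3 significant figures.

For Gamma(k, scale θ): mean = kθ, variance = kθ², so CV = 1/√k.
CV = 1.1, hence k = 1/CV² = 0.826.
Then θ = mean/k = 1.14/0.826 = 1.38.

k ≈ 0.826, θ ≈ 1.38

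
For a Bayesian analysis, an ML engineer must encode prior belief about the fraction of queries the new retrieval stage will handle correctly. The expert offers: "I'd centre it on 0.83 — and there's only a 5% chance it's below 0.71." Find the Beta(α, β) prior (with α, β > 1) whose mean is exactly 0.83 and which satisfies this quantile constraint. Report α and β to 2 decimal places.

With mean 0.83 fixed, write α = 0.83s, β = 0.17s where s = α+β.
Need P(θ < 0.71) = 0.05 under Beta(0.83s, 0.17s). Normal approximation: (q−m)/√(m(1−m)/s) ≈ z_{0.05} = -1.64, so s ≈ 0.83·0.17·(-1.64)²/(0.71−0.83)² = 26.5.
At s = 26.5: P(θ<0.71) ≈ 0.063. Adjusting to match 0.05 gives s ≈ 31.19.
So α = 0.83·31.19 ≈ 25.89, β = 0.17·31.19 ≈ 5.30.

α ≈ 25.89, β ≈ 5.30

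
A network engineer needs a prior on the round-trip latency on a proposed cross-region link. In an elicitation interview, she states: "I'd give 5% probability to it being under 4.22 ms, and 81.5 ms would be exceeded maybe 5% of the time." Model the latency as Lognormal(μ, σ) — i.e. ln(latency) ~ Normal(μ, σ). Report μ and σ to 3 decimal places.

If T ~ Lognormal(μ,σ) then ln T ~ Normal(μ,σ), so the p-quantile of ln T is μ + z_p·σ.
ln(4.22) = 1.44 and ln(81.5) = 4.401; z_{0.05} = -1.645, z_{0.95} = 1.645.
σ = (4.401 − 1.44)/(1.645 − (-1.645)) = 0.900.
μ = 1.44 − (-1.645)·0.900 = 2.920.

μ ≈ 2.920, σ ≈ 0.900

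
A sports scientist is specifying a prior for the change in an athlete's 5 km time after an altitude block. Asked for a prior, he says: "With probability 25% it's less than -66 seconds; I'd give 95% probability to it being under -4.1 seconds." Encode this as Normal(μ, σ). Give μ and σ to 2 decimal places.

The p-quantile of Normal(μ,σ) is μ + z_p·σ, with z_{0.25} = -0.6745 and z_{0.95} = 1.645.
Eliminate σ: μ = (z₂·x₁ − z₁·x₂)/(z₂ − z₁) = (1.645·-66 − (-0.6745)·-4.1)/2.319 = -48.00.
Then σ = (x₂ − x₁)/(z₂ − z₁) = (-4.1 − -66)/2.319 = 26.69.

μ = -48.00, σ = 26.69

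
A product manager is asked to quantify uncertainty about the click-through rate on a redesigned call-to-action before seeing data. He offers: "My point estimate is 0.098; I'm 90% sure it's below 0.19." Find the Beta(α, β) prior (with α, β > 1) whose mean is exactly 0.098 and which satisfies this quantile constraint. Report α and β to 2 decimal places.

With mean 0.098 fixed, write α = 0.098s, β = 0.902s where s = α+β.
Need P(θ < 0.19) = 0.9 under Beta(0.098s, 0.902s). Normal approximation: (q−m)/√(m(1−m)/s) ≈ z_{0.9} = 1.28, so s ≈ 0.098·0.902·(1.28)²/(0.19−0.098)² = 17.2.
At s = 17.2: P(θ<0.19) ≈ 0.893. Adjusting to match 0.9 gives s ≈ 18.69.
So α = 0.098·18.69 ≈ 1.83, β = 0.902·18.69 ≈ 16.86.

α ≈ 1.83, β ≈ 16.86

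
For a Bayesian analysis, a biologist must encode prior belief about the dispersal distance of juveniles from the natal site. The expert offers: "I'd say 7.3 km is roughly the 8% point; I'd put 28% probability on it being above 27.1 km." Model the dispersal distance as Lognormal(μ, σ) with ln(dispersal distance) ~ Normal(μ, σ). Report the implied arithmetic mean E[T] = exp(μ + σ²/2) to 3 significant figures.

If T ~ Lognormal(μ,σ) then ln T ~ Normal(μ,σ), so the p-quantile of ln T is μ + z_p·σ.
ln(7.3) = 1.988 and ln(27.1) = 3.3; z_{0.08} = -1.405, z_{0.72} = 0.5828.
σ = (3.3 − 1.988)/(0.5828 − (-1.405)) = 0.660.
μ = 1.988 − (-1.405)·0.660 = 2.915.
E[T] = exp(μ + σ²/2) = exp(2.915 + 0.2177) = 22.9 km.

E[T] ≈ 22.9 km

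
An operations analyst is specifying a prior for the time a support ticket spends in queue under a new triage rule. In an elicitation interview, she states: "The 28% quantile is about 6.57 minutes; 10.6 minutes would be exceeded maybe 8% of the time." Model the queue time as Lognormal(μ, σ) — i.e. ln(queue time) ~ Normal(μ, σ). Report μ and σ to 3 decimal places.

If T ~ Lognormal(μ,σ) then ln T ~ Normal(μ,σ), so the p-quantile of ln T is μ + z_p·σ.
ln(6.57) = 1.883 and ln(10.6) = 2.361; z_{0.28} = -0.5828, z_{0.92} = 1.405.
σ = (2.361 − 1.883)/(1.405 − (-0.5828)) = 0.241.
μ = 1.883 − (-0.5828)·0.241 = 2.023.

μ ≈ 2.023, σ ≈ 0.241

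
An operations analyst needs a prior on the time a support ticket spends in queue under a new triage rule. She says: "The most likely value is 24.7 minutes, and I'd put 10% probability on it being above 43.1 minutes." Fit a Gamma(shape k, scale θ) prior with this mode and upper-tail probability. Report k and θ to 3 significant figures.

k ≈ 7.13, θ ≈ 4.03

Gamma(k,θ) with k>1 has mode (k−1)θ, so θ = 24.7/(k−1).
Need P(X < 43.1) = 0.9 with θ tied to k this way. Start at k = 2, θ = 24.7: P(X<43.1) ≈ 0.521.
Too low — raise k to concentrate. Iterating converges to k ≈ 7.13.
Then θ = 24.7/(7.13−1) ≈ 4.03.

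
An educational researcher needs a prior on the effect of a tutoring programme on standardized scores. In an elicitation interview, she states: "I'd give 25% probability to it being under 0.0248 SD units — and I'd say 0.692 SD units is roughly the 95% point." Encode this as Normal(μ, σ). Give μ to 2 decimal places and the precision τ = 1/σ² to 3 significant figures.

The p-quantile of Normal(μ,σ) is μ + z_p·σ, with z_{0.25} = -0.6745 and z_{0.95} = 1.645.
Eliminate σ: μ = (z₂·x₁ − z₁·x₂)/(z₂ − z₁) = (1.645·0.0248 − (-0.6745)·0.692)/2.319 = 0.22.
Then σ = (x₂ − x₁)/(z₂ − z₁) = (0.692 − 0.0248)/2.319 = 0.29.
Precision τ = 1/σ² = 1/0.2877² = 12.1.

μ = 0.22, τ = 12.1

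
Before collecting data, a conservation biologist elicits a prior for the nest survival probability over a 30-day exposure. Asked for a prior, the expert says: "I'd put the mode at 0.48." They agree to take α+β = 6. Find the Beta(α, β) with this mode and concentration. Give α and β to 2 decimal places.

For α,β > 1 the Beta mode is (α−1)/(α+β−2). With α+β = 6, the mode is (α−1)/4.
Set (α−1)/4 = 0.48 → α = 1 + 0.48·4 = 2.92.
β = 6 − α = 3.08.

α = 2.92, β = 3.08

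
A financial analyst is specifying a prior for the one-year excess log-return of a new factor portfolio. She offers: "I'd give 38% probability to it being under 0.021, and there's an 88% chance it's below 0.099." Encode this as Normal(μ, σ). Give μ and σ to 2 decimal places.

μ = 0.04, σ = 0.05

For Normal(μ,σ), the p-quantile is μ + z_p·σ. Here z_{0.38} = -0.3055, z_{0.88} = 1.175.
So 0.021 = μ − 0.3055σ and 0.099 = μ + 1.175σ.
Subtracting: σ = (0.099 − 0.021)/(1.175 − (-0.3055)) = 0.05.
Then μ = 0.021 − (-0.3055)·0.05 = 0.04.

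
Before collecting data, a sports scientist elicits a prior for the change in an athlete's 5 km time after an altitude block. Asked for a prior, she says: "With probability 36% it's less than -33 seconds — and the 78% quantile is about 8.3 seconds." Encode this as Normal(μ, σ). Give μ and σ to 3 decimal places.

μ = -19.906, σ = 36.528

For Normal(μ,σ), the p-quantile is μ + z_p·σ. Here z_{0.36} = -0.3585, z_{0.78} = 0.7722.
So -33 = μ − 0.3585σ and 8.3 = μ + 0.7722σ.
Subtracting: σ = (8.3 − -33)/(0.7722 − (-0.3585)) = 36.528.
Then μ = -33 − (-0.3585)·36.528 = -19.906.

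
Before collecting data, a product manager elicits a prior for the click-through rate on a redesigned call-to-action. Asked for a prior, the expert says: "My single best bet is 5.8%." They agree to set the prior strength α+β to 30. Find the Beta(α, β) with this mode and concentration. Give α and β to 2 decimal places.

α = 2.62, β = 27.38

For α,β > 1 the Beta mode is (α−1)/(α+β−2). With α+β = 30, the mode is (α−1)/28.
Set (α−1)/28 = 0.058 → α = 1 + 0.058·28 = 2.62.
β = 30 − α = 27.38.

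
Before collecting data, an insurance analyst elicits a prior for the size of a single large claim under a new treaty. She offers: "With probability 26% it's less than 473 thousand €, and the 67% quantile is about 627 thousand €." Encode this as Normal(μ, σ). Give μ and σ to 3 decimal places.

μ = 564.460, σ = 142.164

For Normal(μ,σ), the p-quantile is μ + z_p·σ. Here z_{0.26} = -0.6433, z_{0.67} = 0.4399.
So 473 = μ − 0.6433σ and 627 = μ + 0.4399σ.
Subtracting: σ = (627 − 473)/(0.4399 − (-0.6433)) = 142.164.
Then μ = 473 − (-0.6433)·142.164 = 564.460.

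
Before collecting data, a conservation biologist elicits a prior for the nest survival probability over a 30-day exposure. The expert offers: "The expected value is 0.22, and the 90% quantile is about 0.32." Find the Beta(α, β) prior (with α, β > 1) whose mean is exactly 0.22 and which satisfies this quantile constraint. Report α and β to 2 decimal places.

α ≈ 6.56, β ≈ 23.26

With mean 0.22 fixed, write α = 0.22s, β = 0.78s where s = α+β.
Need P(θ < 0.32) = 0.9 under Beta(0.22s, 0.78s). Normal approximation: (q−m)/√(m(1−m)/s) ≈ z_{0.9} = 1.28, so s ≈ 0.22·0.78·(1.28)²/(0.32−0.22)² = 28.2.
At s = 28.2: P(θ<0.32) ≈ 0.894. Adjusting to match 0.9 gives s ≈ 29.82.
So α = 0.22·29.82 ≈ 6.56, β = 0.78·29.82 ≈ 23.26.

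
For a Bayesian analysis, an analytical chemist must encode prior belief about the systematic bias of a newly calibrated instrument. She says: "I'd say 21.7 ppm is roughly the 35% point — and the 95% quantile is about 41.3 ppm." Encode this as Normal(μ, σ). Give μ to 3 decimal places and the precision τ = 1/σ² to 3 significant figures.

The p-quantile of Normal(μ,σ) is μ + z_p·σ, with z_{0.35} = -0.3853 and z_{0.95} = 1.645.
Eliminate σ: μ = (z₂·x₁ − z₁·x₂)/(z₂ − z₁) = (1.645·21.7 − (-0.3853)·41.3)/2.03 = 25.420.
Then σ = (x₂ − x₁)/(z₂ − z₁) = (41.3 − 21.7)/2.03 = 9.654.
Precision τ = 1/σ² = 1/9.654² = 0.0107.

μ = 25.420, τ = 0.0107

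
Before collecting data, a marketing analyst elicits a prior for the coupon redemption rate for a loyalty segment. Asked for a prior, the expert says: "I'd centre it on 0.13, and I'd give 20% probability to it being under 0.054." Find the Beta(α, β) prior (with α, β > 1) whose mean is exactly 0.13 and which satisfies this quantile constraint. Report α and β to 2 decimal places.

With mean 0.13 fixed, write α = 0.13s, β = 0.87s where s = α+β.
Need P(θ < 0.054) = 0.2 under Beta(0.13s, 0.87s). Normal approximation: (q−m)/√(m(1−m)/s) ≈ z_{0.2} = -0.842, so s ≈ 0.13·0.87·(-0.842)²/(0.054−0.13)² = 13.9.
At s = 13.9: P(θ<0.054) ≈ 0.199. Adjusting to match 0.2 gives s ≈ 13.80.
So α = 0.13·13.80 ≈ 1.79, β = 0.87·13.80 ≈ 12.00.

α ≈ 1.79, β ≈ 12.00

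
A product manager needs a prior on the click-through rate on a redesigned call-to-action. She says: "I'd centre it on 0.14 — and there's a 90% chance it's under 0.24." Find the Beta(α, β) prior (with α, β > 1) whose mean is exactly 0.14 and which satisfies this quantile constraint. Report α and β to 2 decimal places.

With mean 0.14 fixed, write α = 0.14s, β = 0.86s where s = α+β.
Need P(θ < 0.24) = 0.9 under Beta(0.14s, 0.86s). Normal approximation: (q−m)/√(m(1−m)/s) ≈ z_{0.9} = 1.28, so s ≈ 0.14·0.86·(1.28)²/(0.24−0.14)² = 19.8.
At s = 19.8: P(θ<0.24) ≈ 0.893. Adjusting to match 0.9 gives s ≈ 21.45.
So α = 0.14·21.45 ≈ 3.00, β = 0.86·21.45 ≈ 18.45.

α ≈ 3.00, β ≈ 18.45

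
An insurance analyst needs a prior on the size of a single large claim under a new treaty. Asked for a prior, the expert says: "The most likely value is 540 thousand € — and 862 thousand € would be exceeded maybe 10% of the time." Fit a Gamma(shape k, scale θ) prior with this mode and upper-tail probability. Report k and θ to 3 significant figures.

k ≈ 9.59, θ ≈ 62.9

Gamma(k,θ) with k>1 has mode (k−1)θ, so θ = 540/(k−1).
Need P(X < 862) = 0.9 with θ tied to k this way. Start at k = 2, θ = 540: P(X<862) ≈ 0.474.
Too low — raise k to concentrate. Iterating converges to k ≈ 9.59.
Then θ = 540/(9.59−1) ≈ 62.9.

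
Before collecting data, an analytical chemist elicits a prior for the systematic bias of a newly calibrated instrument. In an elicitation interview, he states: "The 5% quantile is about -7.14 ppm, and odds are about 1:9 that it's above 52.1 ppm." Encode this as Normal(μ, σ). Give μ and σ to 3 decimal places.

μ = 26.157, σ = 20.243

For Normal(μ,σ), the p-quantile is μ + z_p·σ. Here z_{0.05} = -1.645, z_{0.9} = 1.282.
So -7.14 = μ − 1.645σ and 52.1 = μ + 1.282σ.
Subtracting: σ = (52.1 − -7.14)/(1.282 − (-1.645)) = 20.243.
Then μ = -7.14 − (-1.645)·20.243 = 26.157.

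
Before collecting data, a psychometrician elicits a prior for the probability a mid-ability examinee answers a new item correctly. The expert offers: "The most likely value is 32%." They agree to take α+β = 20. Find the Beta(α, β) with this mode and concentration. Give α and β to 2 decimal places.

α = 6.76, β = 13.24

For α,β > 1 the Beta mode is (α−1)/(α+β−2). With α+β = 20, the mode is (α−1)/18.
Set (α−1)/18 = 0.32 → α = 1 + 0.32·18 = 6.76.
β = 20 − α = 13.24.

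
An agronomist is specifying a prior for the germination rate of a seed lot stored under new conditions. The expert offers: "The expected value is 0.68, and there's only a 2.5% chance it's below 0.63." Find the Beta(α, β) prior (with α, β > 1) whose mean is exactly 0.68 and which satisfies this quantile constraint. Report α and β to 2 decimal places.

α ≈ 235.55, β ≈ 110.85

With mean 0.68 fixed, write α = 0.68s, β = 0.32s where s = α+β.
Need P(θ < 0.63) = 0.025 under Beta(0.68s, 0.32s). Normal approximation: (q−m)/√(m(1−m)/s) ≈ z_{0.025} = -1.96, so s ≈ 0.68·0.32·(-1.96)²/(0.63−0.68)² = 334.4.
At s = 334.4: P(θ<0.63) ≈ 0.027. Adjusting to match 0.025 gives s ≈ 346.40.
So α = 0.68·346.40 ≈ 235.55, β = 0.32·346.40 ≈ 110.85.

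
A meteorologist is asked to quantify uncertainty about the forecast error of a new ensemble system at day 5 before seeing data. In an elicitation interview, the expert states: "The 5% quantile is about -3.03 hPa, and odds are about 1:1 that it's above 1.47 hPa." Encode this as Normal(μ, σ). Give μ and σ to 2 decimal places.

μ = 1.47, σ = 2.74

For Normal(μ,σ), the p-quantile is μ + z_p·σ. Here z_{0.05} = -1.645, z_{0.5} = 0.
So -3.03 = μ − 1.645σ and 1.47 = μ + 0σ.
Subtracting: σ = (1.47 − -3.03)/(0 − (-1.645)) = 2.74.
Then μ = -3.03 − (-1.645)·2.74 = 1.47.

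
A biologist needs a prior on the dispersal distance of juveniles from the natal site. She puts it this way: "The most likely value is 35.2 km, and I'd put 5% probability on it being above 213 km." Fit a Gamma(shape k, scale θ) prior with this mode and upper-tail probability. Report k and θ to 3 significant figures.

Gamma(k,θ) with k>1 has mode (k−1)θ, so θ = 35.2/(k−1).
Need P(X < 213) = 0.95 with θ tied to k this way. Start at k = 2, θ = 35.2: P(X<213) ≈ 0.983.
Too high — lower k to spread out. Iterating converges to k ≈ 1.7.
Then θ = 35.2/(1.7−1) ≈ 50.1.

k ≈ 1.7, θ ≈ 50.1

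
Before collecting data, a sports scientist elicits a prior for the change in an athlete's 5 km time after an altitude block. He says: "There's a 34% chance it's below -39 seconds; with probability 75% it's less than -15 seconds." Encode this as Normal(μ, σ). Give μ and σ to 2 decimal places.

The p-quantile of Normal(μ,σ) is μ + z_p·σ, with z_{0.34} = -0.4125 and z_{0.75} = 0.6745.
Eliminate σ: μ = (z₂·x₁ − z₁·x₂)/(z₂ − z₁) = (0.6745·-39 − (-0.4125)·-15)/1.087 = -29.89.
Then σ = (x₂ − x₁)/(z₂ − z₁) = (-15 − -39)/1.087 = 22.08.

μ = -29.89, σ = 22.08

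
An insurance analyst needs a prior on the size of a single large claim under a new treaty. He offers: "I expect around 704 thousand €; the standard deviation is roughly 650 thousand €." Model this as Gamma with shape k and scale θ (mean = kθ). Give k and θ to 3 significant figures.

k ≈ 1.17, θ ≈ 600

For Gamma(k, scale θ): mean = kθ, variance = kθ², so CV = 1/√k.
CV = SD/mean = 650/704 = 0.9233, hence k = 1/CV² = 1.17.
Then θ = mean/k = 704/1.17 = 600.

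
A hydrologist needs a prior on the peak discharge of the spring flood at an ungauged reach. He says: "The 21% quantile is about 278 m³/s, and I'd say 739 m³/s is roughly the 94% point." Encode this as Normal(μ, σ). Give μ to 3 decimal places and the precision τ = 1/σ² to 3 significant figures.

μ = 435.446, τ = 2.62e-05

For Normal(μ,σ), the p-quantile is μ + z_p·σ. Here z_{0.21} = -0.8064, z_{0.94} = 1.555.
So 278 = μ − 0.8064σ and 739 = μ + 1.555σ.
Subtracting: σ = (739 − 278)/(1.555 − (-0.8064)) = 195.240.
Then μ = 278 − (-0.8064)·195.240 = 435.446.
Precision τ = 1/σ² = 1/195.2² = 2.62e-05.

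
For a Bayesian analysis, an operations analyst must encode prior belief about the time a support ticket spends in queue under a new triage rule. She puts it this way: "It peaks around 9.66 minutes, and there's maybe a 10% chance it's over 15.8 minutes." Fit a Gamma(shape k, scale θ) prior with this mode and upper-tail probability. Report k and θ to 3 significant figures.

k ≈ 8.78, θ ≈ 1.24

Gamma(k,θ) with k>1 has mode (k−1)θ, so θ = 9.66/(k−1).
Need P(X < 15.8) = 0.9 with θ tied to k this way. Start at k = 2, θ = 9.66: P(X<15.8) ≈ 0.486.
Too low — raise k to concentrate. Iterating converges to k ≈ 8.78.
Then θ = 9.66/(8.78−1) ≈ 1.24.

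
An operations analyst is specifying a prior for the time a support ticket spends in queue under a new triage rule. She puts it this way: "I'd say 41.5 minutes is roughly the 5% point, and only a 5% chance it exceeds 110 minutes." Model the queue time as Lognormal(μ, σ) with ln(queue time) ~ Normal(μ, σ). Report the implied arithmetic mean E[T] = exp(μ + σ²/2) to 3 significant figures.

If T ~ Lognormal(μ,σ) then ln T ~ Normal(μ,σ), so the p-quantile of ln T is μ + z_p·σ.
ln(41.5) = 3.726 and ln(110) = 4.7; z_{0.05} = -1.645, z_{0.95} = 1.645.
σ = (4.7 − 3.726)/(1.645 − (-1.645)) = 0.296.
μ = 3.726 − (-1.645)·0.296 = 4.213.
E[T] = exp(μ + σ²/2) = exp(4.213 + 0.0439) = 70.6 minutes.

E[T] ≈ 70.6 minutes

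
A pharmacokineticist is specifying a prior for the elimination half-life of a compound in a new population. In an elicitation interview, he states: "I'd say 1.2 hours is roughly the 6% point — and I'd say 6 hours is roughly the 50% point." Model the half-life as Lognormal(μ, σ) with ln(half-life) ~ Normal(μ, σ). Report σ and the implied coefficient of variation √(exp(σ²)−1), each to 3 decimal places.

σ ≈ 1.035, CV ≈ 1.386

If T ~ Lognormal(μ,σ) then ln T ~ Normal(μ,σ), so the p-quantile of ln T is μ + z_p·σ.
ln(1.2) = 0.1823 and ln(6) = 1.792; z_{0.06} = -1.555, z_{0.5} = 0.
σ = (1.792 − 0.1823)/(0 − (-1.555)) = 1.035.
μ = 0.1823 − (-1.555)·1.035 = 1.792.
CV = √(exp(σ²)−1) = √(exp(1.0716)−1) = 1.386.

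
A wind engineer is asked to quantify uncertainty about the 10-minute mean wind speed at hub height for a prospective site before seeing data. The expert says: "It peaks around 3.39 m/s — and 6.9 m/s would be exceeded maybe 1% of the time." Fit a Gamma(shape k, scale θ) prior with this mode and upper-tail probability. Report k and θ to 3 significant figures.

k ≈ 10.7, θ ≈ 0.35

Gamma(k,θ) with k>1 has mode (k−1)θ, so θ = 3.39/(k−1).
Need P(X < 6.9) = 0.99 with θ tied to k this way. Start at k = 2, θ = 3.39: P(X<6.9) ≈ 0.603.
Too low — raise k to concentrate. Iterating converges to k ≈ 10.7.
Then θ = 3.39/(10.7−1) ≈ 0.35.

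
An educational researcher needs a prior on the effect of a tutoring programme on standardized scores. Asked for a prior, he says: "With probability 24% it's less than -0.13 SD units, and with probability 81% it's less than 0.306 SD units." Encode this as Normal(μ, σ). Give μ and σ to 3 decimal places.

μ = 0.064, σ = 0.275

The p-quantile of Normal(μ,σ) is μ + z_p·σ, with z_{0.24} = -0.7063 and z_{0.81} = 0.8779.
Eliminate σ: μ = (z₂·x₁ − z₁·x₂)/(z₂ − z₁) = (0.8779·-0.13 − (-0.7063)·0.306)/1.584 = 0.064.
Then σ = (x₂ − x₁)/(z₂ − z₁) = (0.306 − -0.13)/1.584 = 0.275.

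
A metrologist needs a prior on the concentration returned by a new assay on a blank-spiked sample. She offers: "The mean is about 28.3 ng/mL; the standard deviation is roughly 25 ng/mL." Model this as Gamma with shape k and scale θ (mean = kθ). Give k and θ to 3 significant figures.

For Gamma(k, scale θ): mean = kθ, variance = kθ², so CV = 1/√k.
CV = SD/mean = 25/28.3 = 0.8834, hence k = 1/CV² = 1.28.
Then θ = mean/k = 28.3/1.28 = 22.1.

k ≈ 1.28, θ ≈ 22.1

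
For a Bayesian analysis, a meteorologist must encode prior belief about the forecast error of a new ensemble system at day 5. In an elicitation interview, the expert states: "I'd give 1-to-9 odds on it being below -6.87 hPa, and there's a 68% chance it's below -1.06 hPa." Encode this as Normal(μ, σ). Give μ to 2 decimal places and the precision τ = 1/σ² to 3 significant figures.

μ = -2.61, τ = 0.0906

The p-quantile of Normal(μ,σ) is μ + z_p·σ, with z_{0.1} = -1.282 and z_{0.68} = 0.4677.
Eliminate σ: μ = (z₂·x₁ − z₁·x₂)/(z₂ − z₁) = (0.4677·-6.87 − (-1.282)·-1.06)/1.749 = -2.61.
Then σ = (x₂ − x₁)/(z₂ − z₁) = (-1.06 − -6.87)/1.749 = 3.32.
Precision τ = 1/σ² = 1/3.321² = 0.0906.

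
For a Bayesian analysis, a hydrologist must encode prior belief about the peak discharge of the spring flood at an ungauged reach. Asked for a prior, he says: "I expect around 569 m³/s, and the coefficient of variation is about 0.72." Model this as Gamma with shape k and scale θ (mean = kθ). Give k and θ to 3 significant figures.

For Gamma(k, scale θ): mean = kθ, variance = kθ², so CV = 1/√k.
CV = 0.72, hence k = 1/CV² = 1.93.
Then θ = mean/k = 569/1.93 = 295.

k ≈ 1.93, θ ≈ 295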